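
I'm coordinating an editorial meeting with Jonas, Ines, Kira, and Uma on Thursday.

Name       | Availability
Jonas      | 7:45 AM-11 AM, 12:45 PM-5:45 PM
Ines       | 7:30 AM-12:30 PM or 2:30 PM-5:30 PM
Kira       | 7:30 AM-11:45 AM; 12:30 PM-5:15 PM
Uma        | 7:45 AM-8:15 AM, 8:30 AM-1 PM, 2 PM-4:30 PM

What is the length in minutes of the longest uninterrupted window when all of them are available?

150

Jonas ∩ Ines: 07:45-11:00, 14:30-17:30.
Jonas ∩ Ines ∩ Kira: 07:45-11:00, 14:30-17:15.
Jonas ∩ Ines ∩ Kira ∩ Uma: 07:45-08:15, 08:30-11:00, 14:30-16:30.
The longest is 08:30-11:00 at 150 minutes.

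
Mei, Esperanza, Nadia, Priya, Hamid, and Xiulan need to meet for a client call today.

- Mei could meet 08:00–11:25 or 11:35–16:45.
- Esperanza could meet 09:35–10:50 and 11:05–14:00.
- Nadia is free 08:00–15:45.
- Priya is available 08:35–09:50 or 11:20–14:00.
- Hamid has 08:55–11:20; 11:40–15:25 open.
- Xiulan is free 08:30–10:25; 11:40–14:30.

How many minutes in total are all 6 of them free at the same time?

155

Mei ∩ Esperanza: 09:35-10:50, 11:05-11:25, 11:35-14:00.
Mei ∩ Esperanza ∩ Nadia: 09:35-10:50, 11:05-11:25, 11:35-14:00.
Mei ∩ Esperanza ∩ Nadia ∩ Priya: 09:35-09:50, 11:20-11:25, 11:35-14:00.
Mei ∩ Esperanza ∩ Nadia ∩ Priya ∩ Hamid: 09:35-09:50, 11:40-14:00.
Mei ∩ Esperanza ∩ Nadia ∩ Priya ∩ Hamid ∩ Xiulan: 09:35-09:50, 11:40-14:00.
Summing the common windows: 15 + 140 = 155 minutes.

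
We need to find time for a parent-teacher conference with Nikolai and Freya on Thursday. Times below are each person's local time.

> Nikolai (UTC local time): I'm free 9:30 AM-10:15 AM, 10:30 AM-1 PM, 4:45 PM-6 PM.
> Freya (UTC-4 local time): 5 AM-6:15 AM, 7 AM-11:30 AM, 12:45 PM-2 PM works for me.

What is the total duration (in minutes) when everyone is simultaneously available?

Nikolai in UTC: 09:30-10:15, 10:30-13:00, 16:45-18:00.
Freya in UTC: 09:00-10:15, 11:00-15:30, 16:45-18:00 (add 4h to convert from UTC-4).
Nikolai ∩ Freya: 09:30-10:15, 11:00-13:00, 16:45-18:00.
Summing the common windows: 45 + 120 + 75 = 240 minutes.

240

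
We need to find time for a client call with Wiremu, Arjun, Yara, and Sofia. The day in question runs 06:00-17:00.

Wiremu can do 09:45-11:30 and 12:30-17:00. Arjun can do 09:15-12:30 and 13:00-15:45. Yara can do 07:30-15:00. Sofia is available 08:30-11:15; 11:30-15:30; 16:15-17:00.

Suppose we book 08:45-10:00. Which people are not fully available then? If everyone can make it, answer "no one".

Arjun, Wiremu

Wiremu: not fully free for 08:45-10:00. Arjun: not fully free for 08:45-10:00. Yara: free for 08:45-10:00. Sofia: free for 08:45-10:00.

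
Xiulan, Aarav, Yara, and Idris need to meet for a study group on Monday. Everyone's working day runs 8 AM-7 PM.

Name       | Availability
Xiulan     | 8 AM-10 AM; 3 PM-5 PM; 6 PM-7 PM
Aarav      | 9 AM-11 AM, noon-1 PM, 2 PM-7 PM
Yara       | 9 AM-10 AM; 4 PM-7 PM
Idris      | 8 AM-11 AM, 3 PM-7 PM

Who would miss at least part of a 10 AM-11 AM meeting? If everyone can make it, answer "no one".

Xiulan, Yara

Xiulan: not fully free for 10:00-11:00. Aarav: free for 10:00-11:00. Yara: not fully free for 10:00-11:00. Idris: free for 10:00-11:00.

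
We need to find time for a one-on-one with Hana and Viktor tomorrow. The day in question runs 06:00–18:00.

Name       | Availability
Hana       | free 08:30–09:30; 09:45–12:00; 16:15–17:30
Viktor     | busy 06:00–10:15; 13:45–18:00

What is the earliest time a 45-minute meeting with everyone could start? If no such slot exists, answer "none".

Hana free: 08:30-09:30, 09:45-12:00, 16:15-17:30.
Viktor free: 10:15-13:45 (invert busy blocks within the working day).
Hana ∩ Viktor: 10:15-12:00.
The first common window of at least 45 minutes is 10:15-12:00, so the earliest start is 10:15.

10:15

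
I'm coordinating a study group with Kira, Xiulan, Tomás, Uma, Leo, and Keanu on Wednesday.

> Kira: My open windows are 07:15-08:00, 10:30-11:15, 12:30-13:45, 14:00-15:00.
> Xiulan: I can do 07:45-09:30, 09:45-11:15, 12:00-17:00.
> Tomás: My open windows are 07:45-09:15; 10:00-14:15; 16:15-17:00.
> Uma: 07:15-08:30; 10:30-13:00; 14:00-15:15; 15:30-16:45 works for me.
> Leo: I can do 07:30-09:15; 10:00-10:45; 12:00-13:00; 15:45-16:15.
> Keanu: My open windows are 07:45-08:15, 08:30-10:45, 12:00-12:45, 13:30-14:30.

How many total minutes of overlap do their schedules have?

Kira ∩ Xiulan: 07:45-08:00, 10:30-11:15, 12:30-13:45, 14:00-15:00.
Kira ∩ Xiulan ∩ Tomás: 07:45-08:00, 10:30-11:15, 12:30-13:45, 14:00-14:15.
Kira ∩ Xiulan ∩ Tomás ∩ Uma: 07:45-08:00, 10:30-11:15, 12:30-13:00, 14:00-14:15.
Kira ∩ Xiulan ∩ Tomás ∩ Uma ∩ Leo: 07:45-08:00, 10:30-10:45, 12:30-13:00.
Kira ∩ Xiulan ∩ Tomás ∩ Uma ∩ Leo ∩ Keanu: 07:45-08:00, 10:30-10:45, 12:30-12:45.
So the common availability across everyone is 07:45-08:00, 10:30-10:45, 12:30-12:45.
Summing the common windows: 15 + 15 + 15 = 45 minutes.

45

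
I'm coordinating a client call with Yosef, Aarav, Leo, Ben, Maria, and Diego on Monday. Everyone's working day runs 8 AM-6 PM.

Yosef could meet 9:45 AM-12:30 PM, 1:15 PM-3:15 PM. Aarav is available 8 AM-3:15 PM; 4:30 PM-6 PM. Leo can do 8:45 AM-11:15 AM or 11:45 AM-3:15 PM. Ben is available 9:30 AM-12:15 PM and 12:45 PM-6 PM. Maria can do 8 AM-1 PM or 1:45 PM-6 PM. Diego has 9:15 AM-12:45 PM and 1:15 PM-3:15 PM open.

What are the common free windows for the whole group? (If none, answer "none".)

Yosef ∩ Aarav: 09:45-12:30, 13:15-15:15.
Yosef ∩ Aarav ∩ Leo: 09:45-11:15, 11:45-12:30, 13:15-15:15.
Yosef ∩ Aarav ∩ Leo ∩ Ben: 09:45-11:15, 11:45-12:15, 13:15-15:15.
Yosef ∩ Aarav ∩ Leo ∩ Ben ∩ Maria: 09:45-11:15, 11:45-12:15, 13:45-15:15.
Yosef ∩ Aarav ∩ Leo ∩ Ben ∩ Maria ∩ Diego: 09:45-11:15, 11:45-12:15, 13:45-15:15.

09:45-11:15, 11:45-12:15, 13:45-15:15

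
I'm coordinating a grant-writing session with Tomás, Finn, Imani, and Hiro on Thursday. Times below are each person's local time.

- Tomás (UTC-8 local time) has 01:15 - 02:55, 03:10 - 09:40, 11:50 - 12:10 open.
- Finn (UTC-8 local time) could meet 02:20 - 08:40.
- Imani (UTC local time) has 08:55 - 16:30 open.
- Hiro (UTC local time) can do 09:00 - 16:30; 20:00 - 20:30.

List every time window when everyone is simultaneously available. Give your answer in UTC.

10:20-10:55, 11:10-16:30

Tomás in UTC: 09:15-10:55, 11:10-17:40, 19:50-20:10 (add 8h to convert from UTC-8).
Finn in UTC: 10:20-16:40 (add 8h to convert from UTC-8).
Imani in UTC: 08:55-16:30.
Hiro in UTC: 09:00-16:30, 20:00-20:30.
Tomás ∩ Finn: 10:20-10:55, 11:10-16:40.
Tomás ∩ Finn ∩ Imani: 10:20-10:55, 11:10-16:30.
Tomás ∩ Finn ∩ Imani ∩ Hiro: 10:20-10:55, 11:10-16:30.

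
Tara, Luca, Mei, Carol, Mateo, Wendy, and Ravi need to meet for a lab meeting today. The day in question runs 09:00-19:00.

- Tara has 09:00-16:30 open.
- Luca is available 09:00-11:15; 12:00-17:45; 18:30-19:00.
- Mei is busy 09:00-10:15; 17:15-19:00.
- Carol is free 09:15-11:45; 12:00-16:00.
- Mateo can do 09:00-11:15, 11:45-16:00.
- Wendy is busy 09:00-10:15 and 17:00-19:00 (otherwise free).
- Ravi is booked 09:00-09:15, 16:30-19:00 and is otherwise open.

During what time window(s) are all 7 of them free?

10:15-11:15, 12:00-16:00

Tara free: 09:00-16:30.
Luca free: 09:00-11:15, 12:00-17:45, 18:30-19:00.
Mei free: 10:15-17:15 (invert busy blocks within the working day).
Carol free: 09:15-11:45, 12:00-16:00.
Mateo free: 09:00-11:15, 11:45-16:00.
Wendy free: 10:15-17:00 (invert busy blocks within the working day).
Ravi free: 09:15-16:30 (invert busy blocks within the working day).
Tara ∩ Luca: 09:00-11:15, 12:00-16:30.
Tara ∩ Luca ∩ Mei: 10:15-11:15, 12:00-16:30.
Tara ∩ Luca ∩ Mei ∩ Carol: 10:15-11:15, 12:00-16:00.
Tara ∩ Luca ∩ Mei ∩ Carol ∩ Mateo: 10:15-11:15, 12:00-16:00.
Tara ∩ Luca ∩ Mei ∩ Carol ∩ Mateo ∩ Wendy: 10:15-11:15, 12:00-16:00.
Tara ∩ Luca ∩ Mei ∩ Carol ∩ Mateo ∩ Wendy ∩ Ravi: 10:15-11:15, 12:00-16:00.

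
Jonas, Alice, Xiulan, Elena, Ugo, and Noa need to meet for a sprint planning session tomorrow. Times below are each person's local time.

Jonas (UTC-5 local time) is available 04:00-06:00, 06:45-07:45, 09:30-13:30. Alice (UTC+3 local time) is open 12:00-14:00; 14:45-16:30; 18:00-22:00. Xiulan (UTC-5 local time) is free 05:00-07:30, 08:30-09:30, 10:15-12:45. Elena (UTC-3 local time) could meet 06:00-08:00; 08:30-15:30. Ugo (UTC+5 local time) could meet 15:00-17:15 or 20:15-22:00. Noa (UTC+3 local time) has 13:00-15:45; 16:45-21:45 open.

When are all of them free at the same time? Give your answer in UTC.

Jonas in UTC: 09:00-11:00, 11:45-12:45, 14:30-18:30 (add 5h to convert from UTC-5).
Alice in UTC: 09:00-11:00, 11:45-13:30, 15:00-19:00 (subtract 3h to convert from UTC+3).
Xiulan in UTC: 10:00-12:30, 13:30-14:30, 15:15-17:45 (add 5h to convert from UTC-5).
Elena in UTC: 09:00-11:00, 11:30-18:30 (add 3h to convert from UTC-3).
Ugo in UTC: 10:00-12:15, 15:15-17:00 (subtract 5h to convert from UTC+5).
Noa in UTC: 10:00-12:45, 13:45-18:45 (subtract 3h to convert from UTC+3).
Jonas ∩ Alice: 09:00-11:00, 11:45-12:45, 15:00-18:30.
Jonas ∩ Alice ∩ Xiulan: 10:00-11:00, 11:45-12:30, 15:15-17:45.
Jonas ∩ Alice ∩ Xiulan ∩ Elena: 10:00-11:00, 11:45-12:30, 15:15-17:45.
Jonas ∩ Alice ∩ Xiulan ∩ Elena ∩ Ugo: 10:00-11:00, 11:45-12:15, 15:15-17:00.
Jonas ∩ Alice ∩ Xiulan ∩ Elena ∩ Ugo ∩ Noa: 10:00-11:00, 11:45-12:15, 15:15-17:00.

10:00-11:00, 11:45-12:15, 15:15-17:00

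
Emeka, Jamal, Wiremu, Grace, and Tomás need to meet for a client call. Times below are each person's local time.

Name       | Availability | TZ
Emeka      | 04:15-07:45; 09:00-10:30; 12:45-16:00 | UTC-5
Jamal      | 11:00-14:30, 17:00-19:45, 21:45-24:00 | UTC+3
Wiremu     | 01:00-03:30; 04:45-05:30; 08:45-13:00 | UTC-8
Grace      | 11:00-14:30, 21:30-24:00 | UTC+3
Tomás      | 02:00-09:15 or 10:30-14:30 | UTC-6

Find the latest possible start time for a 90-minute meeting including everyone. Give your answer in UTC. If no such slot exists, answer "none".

19:00

Emeka in UTC: 09:15-12:45, 14:00-15:30, 17:45-21:00 (add 5h to convert from UTC-5).
Jamal in UTC: 08:00-11:30, 14:00-16:45, 18:45-21:00 (subtract 3h to convert from UTC+3).
Wiremu in UTC: 09:00-11:30, 12:45-13:30, 16:45-21:00 (add 8h to convert from UTC-8).
Grace in UTC: 08:00-11:30, 18:30-21:00 (subtract 3h to convert from UTC+3).
Tomás in UTC: 08:00-15:15, 16:30-20:30 (add 6h to convert from UTC-6).
Emeka ∩ Jamal: 09:15-11:30, 14:00-15:30, 18:45-21:00.
Emeka ∩ Jamal ∩ Wiremu: 09:15-11:30, 18:45-21:00.
Emeka ∩ Jamal ∩ Wiremu ∩ Grace: 09:15-11:30, 18:45-21:00.
Emeka ∩ Jamal ∩ Wiremu ∩ Grace ∩ Tomás: 09:15-11:30, 18:45-20:30.
The last common window of at least 90 minutes is 18:45-20:30; a 90-minute meeting can start as late as 19:00 and still end by 20:30.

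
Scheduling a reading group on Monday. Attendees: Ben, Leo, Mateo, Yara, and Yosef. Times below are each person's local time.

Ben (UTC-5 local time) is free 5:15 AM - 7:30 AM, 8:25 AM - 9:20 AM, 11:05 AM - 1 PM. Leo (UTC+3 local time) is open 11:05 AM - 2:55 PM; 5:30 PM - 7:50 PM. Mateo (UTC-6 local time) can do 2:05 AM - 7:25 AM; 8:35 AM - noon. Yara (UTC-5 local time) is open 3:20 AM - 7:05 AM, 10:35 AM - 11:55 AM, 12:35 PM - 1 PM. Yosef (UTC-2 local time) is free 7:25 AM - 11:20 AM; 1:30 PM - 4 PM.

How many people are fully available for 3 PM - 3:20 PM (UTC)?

2

Ben in UTC: 10:15-12:30, 13:25-14:20, 16:05-18:00 (add 5h to convert from UTC-5).
Leo in UTC: 08:05-11:55, 14:30-16:50 (subtract 3h to convert from UTC+3).
Mateo in UTC: 08:05-13:25, 14:35-18:00 (add 6h to convert from UTC-6).
Yara in UTC: 08:20-12:05, 15:35-16:55, 17:35-18:00 (add 5h to convert from UTC-5).
Yosef in UTC: 09:25-13:20, 15:30-18:00 (add 2h to convert from UTC-2).
Leo and Mateo can make the full 15:00-15:20 slot — that's 2.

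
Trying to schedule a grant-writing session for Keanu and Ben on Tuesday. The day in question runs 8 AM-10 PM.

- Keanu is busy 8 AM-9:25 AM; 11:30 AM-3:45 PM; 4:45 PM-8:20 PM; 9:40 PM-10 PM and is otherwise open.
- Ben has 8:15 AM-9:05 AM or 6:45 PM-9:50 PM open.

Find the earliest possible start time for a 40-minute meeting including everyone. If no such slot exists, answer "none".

Keanu free: 09:25-11:30, 15:45-16:45, 20:20-21:40 (invert busy blocks within the working day).
Ben free: 08:15-09:05, 18:45-21:50.
Keanu ∩ Ben: 20:20-21:40.
The first common window of at least 40 minutes is 20:20-21:40, so the earliest start is 20:20.

20:20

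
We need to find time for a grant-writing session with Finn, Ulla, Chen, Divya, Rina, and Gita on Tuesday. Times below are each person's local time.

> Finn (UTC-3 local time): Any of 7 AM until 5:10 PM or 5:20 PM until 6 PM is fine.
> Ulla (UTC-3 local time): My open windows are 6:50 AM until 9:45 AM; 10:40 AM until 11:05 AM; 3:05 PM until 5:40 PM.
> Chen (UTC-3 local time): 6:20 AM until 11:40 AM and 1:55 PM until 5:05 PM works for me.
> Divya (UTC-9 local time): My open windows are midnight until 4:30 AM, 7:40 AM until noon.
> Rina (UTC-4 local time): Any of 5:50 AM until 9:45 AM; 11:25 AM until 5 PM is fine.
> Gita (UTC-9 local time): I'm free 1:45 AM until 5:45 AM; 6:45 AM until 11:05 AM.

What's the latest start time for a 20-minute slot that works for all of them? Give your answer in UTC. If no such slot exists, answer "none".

Finn in UTC: 10:00-20:10, 20:20-21:00 (add 3h to convert from UTC-3).
Ulla in UTC: 09:50-12:45, 13:40-14:05, 18:05-20:40 (add 3h to convert from UTC-3).
Chen in UTC: 09:20-14:40, 16:55-20:05 (add 3h to convert from UTC-3).
Divya in UTC: 09:00-13:30, 16:40-21:00 (add 9h to convert from UTC-9).
Rina in UTC: 09:50-13:45, 15:25-21:00 (add 4h to convert from UTC-4).
Gita in UTC: 10:45-14:45, 15:45-20:05 (add 9h to convert from UTC-9).
Finn ∩ Ulla: 10:00-12:45, 13:40-14:05, 18:05-20:10, 20:20-20:40.
Finn ∩ Ulla ∩ Chen: 10:00-12:45, 13:40-14:05, 18:05-20:05.
Finn ∩ Ulla ∩ Chen ∩ Divya: 10:00-12:45, 18:05-20:05.
Finn ∩ Ulla ∩ Chen ∩ Divya ∩ Rina: 10:00-12:45, 18:05-20:05.
Finn ∩ Ulla ∩ Chen ∩ Divya ∩ Rina ∩ Gita: 10:45-12:45, 18:05-20:05.
The last common window of at least 20 minutes is 18:05-20:05; a 20-minute meeting can start as late as 19:45 and still end by 20:05.

19:45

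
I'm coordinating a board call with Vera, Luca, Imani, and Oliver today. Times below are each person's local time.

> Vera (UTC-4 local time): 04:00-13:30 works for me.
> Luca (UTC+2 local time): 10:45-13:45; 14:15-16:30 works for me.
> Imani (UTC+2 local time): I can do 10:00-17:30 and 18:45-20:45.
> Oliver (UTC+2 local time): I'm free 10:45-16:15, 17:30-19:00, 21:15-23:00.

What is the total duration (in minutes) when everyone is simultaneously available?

Vera in UTC: 08:00-17:30 (add 4h to convert from UTC-4).
Luca in UTC: 08:45-11:45, 12:15-14:30 (subtract 2h to convert from UTC+2).
Imani in UTC: 08:00-15:30, 16:45-18:45 (subtract 2h to convert from UTC+2).
Oliver in UTC: 08:45-14:15, 15:30-17:00, 19:15-21:00 (subtract 2h to convert from UTC+2).
Vera ∩ Luca: 08:45-11:45, 12:15-14:30.
Vera ∩ Luca ∩ Imani: 08:45-11:45, 12:15-14:30.
Vera ∩ Luca ∩ Imani ∩ Oliver: 08:45-11:45, 12:15-14:15.
Summing the common windows: 180 + 120 = 300 minutes.

300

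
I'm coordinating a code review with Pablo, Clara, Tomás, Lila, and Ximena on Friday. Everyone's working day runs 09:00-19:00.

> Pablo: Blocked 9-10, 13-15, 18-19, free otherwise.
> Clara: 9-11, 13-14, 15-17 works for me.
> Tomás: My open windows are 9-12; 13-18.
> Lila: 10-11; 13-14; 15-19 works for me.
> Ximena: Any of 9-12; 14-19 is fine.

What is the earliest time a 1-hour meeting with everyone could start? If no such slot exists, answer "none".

Pablo free: 10:00-13:00, 15:00-18:00 (invert busy blocks within the working day).
Clara free: 09:00-11:00, 13:00-14:00, 15:00-17:00.
Tomás free: 09:00-12:00, 13:00-18:00.
Lila free: 10:00-11:00, 13:00-14:00, 15:00-19:00.
Ximena free: 09:00-12:00, 14:00-19:00.
Pablo ∩ Clara: 10:00-11:00, 15:00-17:00.
Pablo ∩ Clara ∩ Tomás: 10:00-11:00, 15:00-17:00.
Pablo ∩ Clara ∩ Tomás ∩ Lila: 10:00-11:00, 15:00-17:00.
Pablo ∩ Clara ∩ Tomás ∩ Lila ∩ Ximena: 10:00-11:00, 15:00-17:00.
Those are the intersection windows.
The first common window of at least 60 minutes is 10:00-11:00, so the earliest start is 10:00.

10:00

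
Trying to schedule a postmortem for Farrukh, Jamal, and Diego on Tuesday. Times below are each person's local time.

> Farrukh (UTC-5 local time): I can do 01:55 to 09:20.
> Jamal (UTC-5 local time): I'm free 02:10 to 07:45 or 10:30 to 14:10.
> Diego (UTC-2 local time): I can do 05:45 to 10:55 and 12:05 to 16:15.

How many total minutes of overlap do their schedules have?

Farrukh in UTC: 06:55-14:20 (add 5h to convert from UTC-5).
Jamal in UTC: 07:10-12:45, 15:30-19:10 (add 5h to convert from UTC-5).
Diego in UTC: 07:45-12:55, 14:05-18:15 (add 2h to convert from UTC-2).
Farrukh ∩ Jamal: 07:10-12:45.
Farrukh ∩ Jamal ∩ Diego: 07:45-12:45.
That's a single block of 300 minutes.

300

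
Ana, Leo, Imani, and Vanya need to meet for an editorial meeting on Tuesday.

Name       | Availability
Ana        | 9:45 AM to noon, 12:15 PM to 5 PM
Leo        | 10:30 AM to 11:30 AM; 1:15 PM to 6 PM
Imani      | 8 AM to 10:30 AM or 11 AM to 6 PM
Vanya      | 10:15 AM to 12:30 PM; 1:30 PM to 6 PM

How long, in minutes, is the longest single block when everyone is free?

Ana ∩ Leo: 10:30-11:30, 13:15-17:00.
Ana ∩ Leo ∩ Imani: 11:00-11:30, 13:15-17:00.
Ana ∩ Leo ∩ Imani ∩ Vanya: 11:00-11:30, 13:30-17:00.
The longest is 13:30-17:00 at 210 minutes.

210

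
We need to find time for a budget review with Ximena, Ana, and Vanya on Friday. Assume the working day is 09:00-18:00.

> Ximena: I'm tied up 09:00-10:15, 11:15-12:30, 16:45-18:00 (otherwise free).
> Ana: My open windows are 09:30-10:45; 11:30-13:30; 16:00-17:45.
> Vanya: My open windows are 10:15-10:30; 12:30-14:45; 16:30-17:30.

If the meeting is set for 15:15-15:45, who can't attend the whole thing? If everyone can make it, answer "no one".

Ana, Vanya

Ximena free: 10:15-11:15, 12:30-16:45 (invert busy blocks within the working day).
Ana free: 09:30-10:45, 11:30-13:30, 16:00-17:45.
Vanya free: 10:15-10:30, 12:30-14:45, 16:30-17:30.
Ximena: free for 15:15-15:45. Ana: not fully free for 15:15-15:45. Vanya: not fully free for 15:15-15:45.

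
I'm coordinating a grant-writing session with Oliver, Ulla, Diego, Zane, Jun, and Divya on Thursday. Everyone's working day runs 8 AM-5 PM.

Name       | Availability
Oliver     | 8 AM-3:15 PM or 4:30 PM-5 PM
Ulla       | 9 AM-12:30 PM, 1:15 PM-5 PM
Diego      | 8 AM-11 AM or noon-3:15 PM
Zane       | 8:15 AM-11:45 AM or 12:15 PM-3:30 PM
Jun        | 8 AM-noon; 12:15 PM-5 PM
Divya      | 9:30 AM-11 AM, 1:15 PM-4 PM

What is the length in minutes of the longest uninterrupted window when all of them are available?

Oliver ∩ Ulla: 09:00-12:30, 13:15-15:15, 16:30-17:00.
Oliver ∩ Ulla ∩ Diego: 09:00-11:00, 12:00-12:30, 13:15-15:15.
Oliver ∩ Ulla ∩ Diego ∩ Zane: 09:00-11:00, 12:15-12:30, 13:15-15:15.
Oliver ∩ Ulla ∩ Diego ∩ Zane ∩ Jun: 09:00-11:00, 12:15-12:30, 13:15-15:15.
Oliver ∩ Ulla ∩ Diego ∩ Zane ∩ Jun ∩ Divya: 09:30-11:00, 13:15-15:15.
The longest is 13:15-15:15 at 120 minutes.

120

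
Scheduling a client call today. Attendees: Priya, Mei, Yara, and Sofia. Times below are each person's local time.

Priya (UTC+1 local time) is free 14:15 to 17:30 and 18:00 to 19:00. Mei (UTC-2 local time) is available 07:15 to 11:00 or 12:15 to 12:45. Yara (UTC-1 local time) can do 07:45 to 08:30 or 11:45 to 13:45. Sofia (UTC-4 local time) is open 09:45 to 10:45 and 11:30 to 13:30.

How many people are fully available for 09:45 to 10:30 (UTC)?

1

Priya in UTC: 13:15-16:30, 17:00-18:00 (subtract 1h to convert from UTC+1).
Mei in UTC: 09:15-13:00, 14:15-14:45 (add 2h to convert from UTC-2).
Yara in UTC: 08:45-09:30, 12:45-14:45 (add 1h to convert from UTC-1).
Sofia in UTC: 13:45-14:45, 15:30-17:30 (add 4h to convert from UTC-4).
Mei can make the full 09:45-10:30 slot — that's 1.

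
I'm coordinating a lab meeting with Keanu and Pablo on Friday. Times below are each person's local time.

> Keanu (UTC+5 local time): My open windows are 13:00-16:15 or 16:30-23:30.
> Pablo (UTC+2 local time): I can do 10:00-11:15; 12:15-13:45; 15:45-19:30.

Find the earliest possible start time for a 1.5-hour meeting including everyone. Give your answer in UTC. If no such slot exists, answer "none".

Keanu in UTC: 08:00-11:15, 11:30-18:30 (subtract 5h to convert from UTC+5).
Pablo in UTC: 08:00-09:15, 10:15-11:45, 13:45-17:30 (subtract 2h to convert from UTC+2).
Keanu ∩ Pablo: 08:00-09:15, 10:15-11:15, 11:30-11:45, 13:45-17:30.
The first common window of at least 90 minutes is 13:45-17:30, so the earliest start is 13:45.

13:45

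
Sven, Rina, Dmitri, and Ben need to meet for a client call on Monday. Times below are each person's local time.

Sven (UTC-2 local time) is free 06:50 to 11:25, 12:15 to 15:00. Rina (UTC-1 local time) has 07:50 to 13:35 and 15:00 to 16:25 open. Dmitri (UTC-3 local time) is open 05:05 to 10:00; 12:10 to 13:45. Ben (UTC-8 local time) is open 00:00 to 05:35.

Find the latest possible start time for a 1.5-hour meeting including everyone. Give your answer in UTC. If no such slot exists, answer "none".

Sven in UTC: 08:50-13:25, 14:15-17:00 (add 2h to convert from UTC-2).
Rina in UTC: 08:50-14:35, 16:00-17:25 (add 1h to convert from UTC-1).
Dmitri in UTC: 08:05-13:00, 15:10-16:45 (add 3h to convert from UTC-3).
Ben in UTC: 08:00-13:35 (add 8h to convert from UTC-8).
Sven ∩ Rina: 08:50-13:25, 14:15-14:35, 16:00-17:00.
Sven ∩ Rina ∩ Dmitri: 08:50-13:00, 16:00-16:45.
Sven ∩ Rina ∩ Dmitri ∩ Ben: 08:50-13:00.
The last common window of at least 90 minutes is 08:50-13:00; a 90-minute meeting can start as late as 11:30 and still end by 13:00.

11:30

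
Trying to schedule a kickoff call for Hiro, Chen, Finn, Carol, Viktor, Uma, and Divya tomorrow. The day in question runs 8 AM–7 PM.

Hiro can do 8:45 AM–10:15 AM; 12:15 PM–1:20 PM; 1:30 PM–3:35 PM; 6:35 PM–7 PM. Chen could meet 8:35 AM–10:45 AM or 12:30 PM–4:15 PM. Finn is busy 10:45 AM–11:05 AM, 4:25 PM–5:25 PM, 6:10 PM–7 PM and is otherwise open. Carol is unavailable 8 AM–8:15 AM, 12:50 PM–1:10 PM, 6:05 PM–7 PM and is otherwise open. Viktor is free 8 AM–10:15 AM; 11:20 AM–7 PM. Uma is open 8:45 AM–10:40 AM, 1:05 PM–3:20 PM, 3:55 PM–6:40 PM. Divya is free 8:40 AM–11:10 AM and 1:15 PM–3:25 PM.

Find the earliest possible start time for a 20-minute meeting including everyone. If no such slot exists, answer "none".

Hiro free: 08:45-10:15, 12:15-13:20, 13:30-15:35, 18:35-19:00.
Chen free: 08:35-10:45, 12:30-16:15.
Finn free: 08:00-10:45, 11:05-16:25, 17:25-18:10 (invert busy blocks within the working day).
Carol free: 08:15-12:50, 13:10-18:05 (invert busy blocks within the working day).
Viktor free: 08:00-10:15, 11:20-19:00.
Uma free: 08:45-10:40, 13:05-15:20, 15:55-18:40.
Divya free: 08:40-11:10, 13:15-15:25.
Hiro ∩ Chen: 08:45-10:15, 12:30-13:20, 13:30-15:35.
Hiro ∩ Chen ∩ Finn: 08:45-10:15, 12:30-13:20, 13:30-15:35.
Hiro ∩ Chen ∩ Finn ∩ Carol: 08:45-10:15, 12:30-12:50, 13:10-13:20, 13:30-15:35.
Hiro ∩ Chen ∩ Finn ∩ Carol ∩ Viktor: 08:45-10:15, 12:30-12:50, 13:10-13:20, 13:30-15:35.
Hiro ∩ Chen ∩ Finn ∩ Carol ∩ Viktor ∩ Uma: 08:45-10:15, 13:10-13:20, 13:30-15:20.
Hiro ∩ Chen ∩ Finn ∩ Carol ∩ Viktor ∩ Uma ∩ Divya: 08:45-10:15, 13:15-13:20, 13:30-15:20.
So the common availability across everyone is 08:45-10:15, 13:15-13:20, 13:30-15:20.
The first common window of at least 20 minutes is 08:45-10:15, so the earliest start is 08:45.

08:45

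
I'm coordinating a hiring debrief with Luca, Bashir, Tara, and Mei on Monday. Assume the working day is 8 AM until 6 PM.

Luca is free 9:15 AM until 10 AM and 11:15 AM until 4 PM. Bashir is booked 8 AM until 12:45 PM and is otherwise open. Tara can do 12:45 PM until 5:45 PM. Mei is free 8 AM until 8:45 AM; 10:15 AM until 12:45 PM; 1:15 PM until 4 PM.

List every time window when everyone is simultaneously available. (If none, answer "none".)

Luca free: 09:15-10:00, 11:15-16:00.
Bashir free: 12:45-18:00 (invert busy blocks within the working day).
Tara free: 12:45-17:45.
Mei free: 08:00-08:45, 10:15-12:45, 13:15-16:00.
Luca ∩ Bashir: 12:45-16:00.
Luca ∩ Bashir ∩ Tara: 12:45-16:00.
Luca ∩ Bashir ∩ Tara ∩ Mei: 13:15-16:00.
Those are the intersection windows.

13:15-16:00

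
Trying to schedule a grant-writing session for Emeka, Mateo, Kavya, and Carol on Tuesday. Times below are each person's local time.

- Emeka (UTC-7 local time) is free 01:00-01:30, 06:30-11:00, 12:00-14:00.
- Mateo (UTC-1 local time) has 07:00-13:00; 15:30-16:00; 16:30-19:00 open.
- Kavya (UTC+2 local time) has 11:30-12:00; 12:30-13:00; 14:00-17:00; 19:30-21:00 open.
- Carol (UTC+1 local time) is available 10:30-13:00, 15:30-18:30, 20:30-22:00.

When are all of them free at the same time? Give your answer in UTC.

Emeka in UTC: 08:00-08:30, 13:30-18:00, 19:00-21:00 (add 7h to convert from UTC-7).
Mateo in UTC: 08:00-14:00, 16:30-17:00, 17:30-20:00 (add 1h to convert from UTC-1).
Kavya in UTC: 09:30-10:00, 10:30-11:00, 12:00-15:00, 17:30-19:00 (subtract 2h to convert from UTC+2).
Carol in UTC: 09:30-12:00, 14:30-17:30, 19:30-21:00 (subtract 1h to convert from UTC+1).
Emeka ∩ Mateo: 08:00-08:30, 13:30-14:00, 16:30-17:00, 17:30-18:00, 19:00-20:00.
Emeka ∩ Mateo ∩ Kavya: 13:30-14:00, 17:30-18:00.
Emeka ∩ Mateo ∩ Kavya ∩ Carol: ∅.
There is no time when everyone is free.

none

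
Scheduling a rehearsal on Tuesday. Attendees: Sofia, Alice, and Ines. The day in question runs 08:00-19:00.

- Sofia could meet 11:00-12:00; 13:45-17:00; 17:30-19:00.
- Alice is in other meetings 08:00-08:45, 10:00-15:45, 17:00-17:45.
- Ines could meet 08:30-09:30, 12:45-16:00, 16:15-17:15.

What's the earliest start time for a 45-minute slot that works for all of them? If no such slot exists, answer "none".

16:15

Sofia free: 11:00-12:00, 13:45-17:00, 17:30-19:00.
Alice free: 08:45-10:00, 15:45-17:00, 17:45-19:00 (invert busy blocks within the working day).
Ines free: 08:30-09:30, 12:45-16:00, 16:15-17:15.
Sofia ∩ Alice: 15:45-17:00, 17:45-19:00.
Sofia ∩ Alice ∩ Ines: 15:45-16:00, 16:15-17:00.
The first common window of at least 45 minutes is 16:15-17:00, so the earliest start is 16:15.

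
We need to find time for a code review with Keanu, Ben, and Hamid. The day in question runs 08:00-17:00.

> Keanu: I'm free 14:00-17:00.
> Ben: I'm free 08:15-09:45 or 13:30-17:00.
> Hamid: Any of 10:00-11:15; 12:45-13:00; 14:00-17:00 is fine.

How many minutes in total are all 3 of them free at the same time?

Keanu ∩ Ben: 14:00-17:00.
Keanu ∩ Ben ∩ Hamid: 14:00-17:00.
That's a single block of 180 minutes.

180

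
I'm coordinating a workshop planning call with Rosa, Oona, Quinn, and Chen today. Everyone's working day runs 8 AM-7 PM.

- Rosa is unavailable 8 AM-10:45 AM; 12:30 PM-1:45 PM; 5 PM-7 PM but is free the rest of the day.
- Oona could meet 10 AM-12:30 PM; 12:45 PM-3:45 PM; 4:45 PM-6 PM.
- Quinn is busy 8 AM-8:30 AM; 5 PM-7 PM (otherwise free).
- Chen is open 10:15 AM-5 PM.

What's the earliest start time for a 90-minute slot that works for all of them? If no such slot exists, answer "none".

Rosa free: 10:45-12:30, 13:45-17:00 (invert busy blocks within the working day).
Oona free: 10:00-12:30, 12:45-15:45, 16:45-18:00.
Quinn free: 08:30-17:00 (invert busy blocks within the working day).
Chen free: 10:15-17:00.
Rosa ∩ Oona: 10:45-12:30, 13:45-15:45, 16:45-17:00.
Rosa ∩ Oona ∩ Quinn: 10:45-12:30, 13:45-15:45, 16:45-17:00.
Rosa ∩ Oona ∩ Quinn ∩ Chen: 10:45-12:30, 13:45-15:45, 16:45-17:00.
Those are the intersection windows.
The first common window of at least 90 minutes is 10:45-12:30, so the earliest start is 10:45.

10:45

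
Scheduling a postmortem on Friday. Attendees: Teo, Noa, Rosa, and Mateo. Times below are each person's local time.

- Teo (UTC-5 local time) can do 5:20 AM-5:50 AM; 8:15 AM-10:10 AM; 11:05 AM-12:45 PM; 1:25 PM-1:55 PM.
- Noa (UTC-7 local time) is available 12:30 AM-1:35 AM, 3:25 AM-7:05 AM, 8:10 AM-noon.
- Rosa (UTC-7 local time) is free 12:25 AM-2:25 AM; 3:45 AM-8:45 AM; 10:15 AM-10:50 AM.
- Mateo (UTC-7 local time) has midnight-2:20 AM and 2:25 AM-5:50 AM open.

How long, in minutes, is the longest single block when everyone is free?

Teo in UTC: 10:20-10:50, 13:15-15:10, 16:05-17:45, 18:25-18:55 (add 5h to convert from UTC-5).
Noa in UTC: 07:30-08:35, 10:25-14:05, 15:10-19:00 (add 7h to convert from UTC-7).
Rosa in UTC: 07:25-09:25, 10:45-15:45, 17:15-17:50 (add 7h to convert from UTC-7).
Mateo in UTC: 07:00-09:20, 09:25-12:50 (add 7h to convert from UTC-7).
Teo ∩ Noa: 10:25-10:50, 13:15-14:05, 16:05-17:45, 18:25-18:55.
Teo ∩ Noa ∩ Rosa: 10:45-10:50, 13:15-14:05, 17:15-17:45.
Teo ∩ Noa ∩ Rosa ∩ Mateo: 10:45-10:50.
So the common availability across everyone is 10:45-10:50.
The longest is 10:45-10:50 at 5 minutes.

5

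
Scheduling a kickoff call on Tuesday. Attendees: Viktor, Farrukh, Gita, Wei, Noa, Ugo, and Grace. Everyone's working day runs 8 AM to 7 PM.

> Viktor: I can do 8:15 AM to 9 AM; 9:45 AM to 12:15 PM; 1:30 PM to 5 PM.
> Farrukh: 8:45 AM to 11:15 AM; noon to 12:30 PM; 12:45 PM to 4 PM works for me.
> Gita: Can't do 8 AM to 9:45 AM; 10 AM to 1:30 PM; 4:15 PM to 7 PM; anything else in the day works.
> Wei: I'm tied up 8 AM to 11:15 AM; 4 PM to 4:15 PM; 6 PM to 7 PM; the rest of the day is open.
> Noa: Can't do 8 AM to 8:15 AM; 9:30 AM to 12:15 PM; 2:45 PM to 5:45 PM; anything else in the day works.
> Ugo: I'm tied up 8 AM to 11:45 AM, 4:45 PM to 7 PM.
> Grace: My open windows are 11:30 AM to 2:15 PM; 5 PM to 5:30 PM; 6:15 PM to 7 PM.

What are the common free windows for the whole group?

13:30-14:15

Viktor free: 08:15-09:00, 09:45-12:15, 13:30-17:00.
Farrukh free: 08:45-11:15, 12:00-12:30, 12:45-16:00.
Gita free: 09:45-10:00, 13:30-16:15 (invert busy blocks within the working day).
Wei free: 11:15-16:00, 16:15-18:00 (invert busy blocks within the working day).
Noa free: 08:15-09:30, 12:15-14:45, 17:45-19:00 (invert busy blocks within the working day).
Ugo free: 11:45-16:45 (invert busy blocks within the working day).
Grace free: 11:30-14:15, 17:00-17:30, 18:15-19:00.
Viktor ∩ Farrukh: 08:45-09:00, 09:45-11:15, 12:00-12:15, 13:30-16:00.
Viktor ∩ Farrukh ∩ Gita: 09:45-10:00, 13:30-16:00.
Viktor ∩ Farrukh ∩ Gita ∩ Wei: 13:30-16:00.
Viktor ∩ Farrukh ∩ Gita ∩ Wei ∩ Noa: 13:30-14:45.
Viktor ∩ Farrukh ∩ Gita ∩ Wei ∩ Noa ∩ Ugo: 13:30-14:45.
Viktor ∩ Farrukh ∩ Gita ∩ Wei ∩ Noa ∩ Ugo ∩ Grace: 13:30-14:15.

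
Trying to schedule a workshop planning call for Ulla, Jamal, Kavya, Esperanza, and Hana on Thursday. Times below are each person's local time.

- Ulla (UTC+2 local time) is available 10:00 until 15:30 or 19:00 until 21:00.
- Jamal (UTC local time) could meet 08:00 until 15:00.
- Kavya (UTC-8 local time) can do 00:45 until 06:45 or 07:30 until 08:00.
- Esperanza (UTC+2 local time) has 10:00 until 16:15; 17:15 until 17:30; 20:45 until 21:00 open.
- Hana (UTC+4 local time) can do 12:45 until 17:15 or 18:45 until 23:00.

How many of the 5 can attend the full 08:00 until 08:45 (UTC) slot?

Ulla in UTC: 08:00-13:30, 17:00-19:00 (subtract 2h to convert from UTC+2).
Jamal in UTC: 08:00-15:00.
Kavya in UTC: 08:45-14:45, 15:30-16:00 (add 8h to convert from UTC-8).
Esperanza in UTC: 08:00-14:15, 15:15-15:30, 18:45-19:00 (subtract 2h to convert from UTC+2).
Hana in UTC: 08:45-13:15, 14:45-19:00 (subtract 4h to convert from UTC+4).
Ulla, Jamal, and Esperanza can make the full 08:00-08:45 slot — that's 3.

3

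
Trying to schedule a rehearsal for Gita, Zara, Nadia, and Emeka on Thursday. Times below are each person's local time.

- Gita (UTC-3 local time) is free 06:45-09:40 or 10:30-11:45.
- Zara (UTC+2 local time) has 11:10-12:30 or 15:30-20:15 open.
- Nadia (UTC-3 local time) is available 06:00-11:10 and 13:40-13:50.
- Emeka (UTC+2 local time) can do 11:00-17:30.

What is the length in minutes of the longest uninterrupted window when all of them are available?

45

Gita in UTC: 09:45-12:40, 13:30-14:45 (add 3h to convert from UTC-3).
Zara in UTC: 09:10-10:30, 13:30-18:15 (subtract 2h to convert from UTC+2).
Nadia in UTC: 09:00-14:10, 16:40-16:50 (add 3h to convert from UTC-3).
Emeka in UTC: 09:00-15:30 (subtract 2h to convert from UTC+2).
Gita ∩ Zara: 09:45-10:30, 13:30-14:45.
Gita ∩ Zara ∩ Nadia: 09:45-10:30, 13:30-14:10.
Gita ∩ Zara ∩ Nadia ∩ Emeka: 09:45-10:30, 13:30-14:10.
Those are the intersection windows.
The longest is 09:45-10:30 at 45 minutes.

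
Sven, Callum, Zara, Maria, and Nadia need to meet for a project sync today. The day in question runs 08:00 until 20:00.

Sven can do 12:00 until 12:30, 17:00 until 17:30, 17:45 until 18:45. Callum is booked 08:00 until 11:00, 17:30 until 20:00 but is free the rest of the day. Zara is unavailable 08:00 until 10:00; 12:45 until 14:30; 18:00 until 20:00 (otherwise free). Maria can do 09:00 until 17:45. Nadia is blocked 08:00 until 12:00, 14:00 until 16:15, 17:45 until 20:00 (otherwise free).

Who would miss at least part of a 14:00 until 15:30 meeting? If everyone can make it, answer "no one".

Nadia, Sven, Zara

Sven free: 12:00-12:30, 17:00-17:30, 17:45-18:45.
Callum free: 11:00-17:30 (invert busy blocks within the working day).
Zara free: 10:00-12:45, 14:30-18:00 (invert busy blocks within the working day).
Maria free: 09:00-17:45.
Nadia free: 12:00-14:00, 16:15-17:45 (invert busy blocks within the working day).
Sven: not fully free for 14:00-15:30. Callum: free for 14:00-15:30. Zara: not fully free for 14:00-15:30. Maria: free for 14:00-15:30. Nadia: not fully free for 14:00-15:30.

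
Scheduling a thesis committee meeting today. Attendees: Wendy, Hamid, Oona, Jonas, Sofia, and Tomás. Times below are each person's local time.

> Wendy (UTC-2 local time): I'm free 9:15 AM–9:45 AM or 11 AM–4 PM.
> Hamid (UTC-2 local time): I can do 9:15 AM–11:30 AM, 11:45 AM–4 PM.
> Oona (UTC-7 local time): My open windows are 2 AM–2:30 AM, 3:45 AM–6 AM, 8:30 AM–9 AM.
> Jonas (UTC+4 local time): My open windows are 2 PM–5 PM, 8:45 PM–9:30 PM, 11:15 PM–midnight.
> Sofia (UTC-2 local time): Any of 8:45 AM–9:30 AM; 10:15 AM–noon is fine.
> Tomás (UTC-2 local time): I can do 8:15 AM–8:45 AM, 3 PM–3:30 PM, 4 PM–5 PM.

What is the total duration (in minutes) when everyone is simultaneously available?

Wendy in UTC: 11:15-11:45, 13:00-18:00 (add 2h to convert from UTC-2).
Hamid in UTC: 11:15-13:30, 13:45-18:00 (add 2h to convert from UTC-2).
Oona in UTC: 09:00-09:30, 10:45-13:00, 15:30-16:00 (add 7h to convert from UTC-7).
Jonas in UTC: 10:00-13:00, 16:45-17:30, 19:15-20:00 (subtract 4h to convert from UTC+4).
Sofia in UTC: 10:45-11:30, 12:15-14:00 (add 2h to convert from UTC-2).
Tomás in UTC: 10:15-10:45, 17:00-17:30, 18:00-19:00 (add 2h to convert from UTC-2).
Wendy ∩ Hamid: 11:15-11:45, 13:00-13:30, 13:45-18:00.
Wendy ∩ Hamid ∩ Oona: 11:15-11:45, 15:30-16:00.
Wendy ∩ Hamid ∩ Oona ∩ Jonas: 11:15-11:45.
Wendy ∩ Hamid ∩ Oona ∩ Jonas ∩ Sofia: 11:15-11:30.
Wendy ∩ Hamid ∩ Oona ∩ Jonas ∩ Sofia ∩ Tomás: ∅.
There is no time when everyone is free.
There is no common window, so the total is 0 minutes.

0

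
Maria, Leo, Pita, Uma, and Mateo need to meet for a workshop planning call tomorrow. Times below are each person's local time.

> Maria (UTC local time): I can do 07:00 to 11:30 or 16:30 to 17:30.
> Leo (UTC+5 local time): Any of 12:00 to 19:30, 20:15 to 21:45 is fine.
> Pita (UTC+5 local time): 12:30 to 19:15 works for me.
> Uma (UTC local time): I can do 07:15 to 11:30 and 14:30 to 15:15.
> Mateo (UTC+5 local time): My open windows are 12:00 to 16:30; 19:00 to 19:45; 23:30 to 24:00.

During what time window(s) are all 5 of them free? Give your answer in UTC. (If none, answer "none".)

07:30-11:30

Maria in UTC: 07:00-11:30, 16:30-17:30.
Leo in UTC: 07:00-14:30, 15:15-16:45 (subtract 5h to convert from UTC+5).
Pita in UTC: 07:30-14:15 (subtract 5h to convert from UTC+5).
Uma in UTC: 07:15-11:30, 14:30-15:15.
Mateo in UTC: 07:00-11:30, 14:00-14:45, 18:30-19:00 (subtract 5h to convert from UTC+5).
Maria ∩ Leo: 07:00-11:30, 16:30-16:45.
Maria ∩ Leo ∩ Pita: 07:30-11:30.
Maria ∩ Leo ∩ Pita ∩ Uma: 07:30-11:30.
Maria ∩ Leo ∩ Pita ∩ Uma ∩ Mateo: 07:30-11:30.
So the common availability across everyone is 07:30-11:30.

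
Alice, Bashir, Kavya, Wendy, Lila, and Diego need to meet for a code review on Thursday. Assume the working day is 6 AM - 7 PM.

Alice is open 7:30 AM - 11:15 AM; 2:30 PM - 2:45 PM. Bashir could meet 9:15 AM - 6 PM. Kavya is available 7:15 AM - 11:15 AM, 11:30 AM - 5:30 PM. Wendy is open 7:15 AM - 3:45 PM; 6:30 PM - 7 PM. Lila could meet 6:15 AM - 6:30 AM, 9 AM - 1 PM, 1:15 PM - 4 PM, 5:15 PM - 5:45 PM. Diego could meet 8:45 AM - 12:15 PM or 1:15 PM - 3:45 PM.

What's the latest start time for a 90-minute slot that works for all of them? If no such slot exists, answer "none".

09:45

Alice ∩ Bashir: 09:15-11:15, 14:30-14:45.
Alice ∩ Bashir ∩ Kavya: 09:15-11:15, 14:30-14:45.
Alice ∩ Bashir ∩ Kavya ∩ Wendy: 09:15-11:15, 14:30-14:45.
Alice ∩ Bashir ∩ Kavya ∩ Wendy ∩ Lila: 09:15-11:15, 14:30-14:45.
Alice ∩ Bashir ∩ Kavya ∩ Wendy ∩ Lila ∩ Diego: 09:15-11:15, 14:30-14:45.
The last common window of at least 90 minutes is 09:15-11:15; a 90-minute meeting can start as late as 09:45 and still end by 11:15.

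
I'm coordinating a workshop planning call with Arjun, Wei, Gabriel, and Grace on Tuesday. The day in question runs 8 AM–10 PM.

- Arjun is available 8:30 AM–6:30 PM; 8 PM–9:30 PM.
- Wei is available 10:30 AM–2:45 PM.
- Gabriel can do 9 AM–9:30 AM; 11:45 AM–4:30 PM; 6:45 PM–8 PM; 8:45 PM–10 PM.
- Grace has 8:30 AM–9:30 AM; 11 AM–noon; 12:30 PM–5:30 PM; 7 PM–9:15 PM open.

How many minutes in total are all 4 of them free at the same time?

Arjun ∩ Wei: 10:30-14:45.
Arjun ∩ Wei ∩ Gabriel: 11:45-14:45.
Arjun ∩ Wei ∩ Gabriel ∩ Grace: 11:45-12:00, 12:30-14:45.
Summing the common windows: 15 + 135 = 150 minutes.

150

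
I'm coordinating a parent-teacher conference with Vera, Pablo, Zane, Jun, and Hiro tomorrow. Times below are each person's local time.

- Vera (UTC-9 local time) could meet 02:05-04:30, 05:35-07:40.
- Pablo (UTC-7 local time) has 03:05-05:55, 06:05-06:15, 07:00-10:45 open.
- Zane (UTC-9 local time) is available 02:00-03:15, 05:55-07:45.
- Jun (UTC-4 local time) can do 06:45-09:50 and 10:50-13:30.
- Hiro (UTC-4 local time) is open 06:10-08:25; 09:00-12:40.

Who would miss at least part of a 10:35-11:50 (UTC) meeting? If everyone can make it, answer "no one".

Jun, Vera, Zane

Vera in UTC: 11:05-13:30, 14:35-16:40 (add 9h to convert from UTC-9).
Pablo in UTC: 10:05-12:55, 13:05-13:15, 14:00-17:45 (add 7h to convert from UTC-7).
Zane in UTC: 11:00-12:15, 14:55-16:45 (add 9h to convert from UTC-9).
Jun in UTC: 10:45-13:50, 14:50-17:30 (add 4h to convert from UTC-4).
Hiro in UTC: 10:10-12:25, 13:00-16:40 (add 4h to convert from UTC-4).
Vera: not fully free for 10:35-11:50. Pablo: free for 10:35-11:50. Zane: not fully free for 10:35-11:50. Jun: not fully free for 10:35-11:50. Hiro: free for 10:35-11:50.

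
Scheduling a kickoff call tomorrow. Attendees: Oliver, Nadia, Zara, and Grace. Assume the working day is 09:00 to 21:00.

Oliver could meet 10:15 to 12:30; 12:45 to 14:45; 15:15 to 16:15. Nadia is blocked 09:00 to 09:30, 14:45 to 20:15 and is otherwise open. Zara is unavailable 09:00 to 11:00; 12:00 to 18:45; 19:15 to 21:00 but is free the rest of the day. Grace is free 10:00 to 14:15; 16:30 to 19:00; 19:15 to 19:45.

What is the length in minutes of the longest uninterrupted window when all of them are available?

60

Oliver free: 10:15-12:30, 12:45-14:45, 15:15-16:15.
Nadia free: 09:30-14:45, 20:15-21:00 (invert busy blocks within the working day).
Zara free: 11:00-12:00, 18:45-19:15 (invert busy blocks within the working day).
Grace free: 10:00-14:15, 16:30-19:00, 19:15-19:45.
Oliver ∩ Nadia: 10:15-12:30, 12:45-14:45.
Oliver ∩ Nadia ∩ Zara: 11:00-12:00.
Oliver ∩ Nadia ∩ Zara ∩ Grace: 11:00-12:00.
So the common availability across everyone is 11:00-12:00.
The longest is 11:00-12:00 at 60 minutes.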